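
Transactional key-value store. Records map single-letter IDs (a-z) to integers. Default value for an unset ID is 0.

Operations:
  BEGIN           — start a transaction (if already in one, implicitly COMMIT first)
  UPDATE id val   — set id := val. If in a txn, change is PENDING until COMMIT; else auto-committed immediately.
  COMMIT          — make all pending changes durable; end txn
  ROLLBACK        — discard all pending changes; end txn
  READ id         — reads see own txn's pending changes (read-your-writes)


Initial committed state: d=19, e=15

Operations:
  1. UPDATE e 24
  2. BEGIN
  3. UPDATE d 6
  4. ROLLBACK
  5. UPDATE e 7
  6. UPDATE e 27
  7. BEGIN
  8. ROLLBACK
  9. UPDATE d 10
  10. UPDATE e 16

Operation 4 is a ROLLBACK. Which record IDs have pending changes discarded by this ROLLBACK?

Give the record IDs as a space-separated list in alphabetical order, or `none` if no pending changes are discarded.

Initial committed: {d=19, e=15}
Op 1: UPDATE e=24 (auto-commit; committed e=24)
Op 2: BEGIN: in_txn=True, pending={}
Op 3: UPDATE d=6 (pending; pending now {d=6})
Op 4: ROLLBACK: discarded pending ['d']; in_txn=False
Op 5: UPDATE e=7 (auto-commit; committed e=7)
Op 6: UPDATE e=27 (auto-commit; committed e=27)
Op 7: BEGIN: in_txn=True, pending={}
Op 8: ROLLBACK: discarded pending []; in_txn=False
Op 9: UPDATE d=10 (auto-commit; committed d=10)
Op 10: UPDATE e=16 (auto-commit; committed e=16)
ROLLBACK at op 4 discards: ['d']

Answer: d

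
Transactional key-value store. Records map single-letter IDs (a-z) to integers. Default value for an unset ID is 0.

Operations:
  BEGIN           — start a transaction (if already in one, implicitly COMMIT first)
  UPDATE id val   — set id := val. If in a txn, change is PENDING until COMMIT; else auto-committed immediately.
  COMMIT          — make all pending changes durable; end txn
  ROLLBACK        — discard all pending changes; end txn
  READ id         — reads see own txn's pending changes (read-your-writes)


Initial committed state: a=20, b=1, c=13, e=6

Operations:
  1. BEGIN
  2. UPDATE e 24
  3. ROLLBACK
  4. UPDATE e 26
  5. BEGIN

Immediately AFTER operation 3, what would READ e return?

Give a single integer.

Answer: 6

Derivation:
Initial committed: {a=20, b=1, c=13, e=6}
Op 1: BEGIN: in_txn=True, pending={}
Op 2: UPDATE e=24 (pending; pending now {e=24})
Op 3: ROLLBACK: discarded pending ['e']; in_txn=False
After op 3: visible(e) = 6 (pending={}, committed={a=20, b=1, c=13, e=6})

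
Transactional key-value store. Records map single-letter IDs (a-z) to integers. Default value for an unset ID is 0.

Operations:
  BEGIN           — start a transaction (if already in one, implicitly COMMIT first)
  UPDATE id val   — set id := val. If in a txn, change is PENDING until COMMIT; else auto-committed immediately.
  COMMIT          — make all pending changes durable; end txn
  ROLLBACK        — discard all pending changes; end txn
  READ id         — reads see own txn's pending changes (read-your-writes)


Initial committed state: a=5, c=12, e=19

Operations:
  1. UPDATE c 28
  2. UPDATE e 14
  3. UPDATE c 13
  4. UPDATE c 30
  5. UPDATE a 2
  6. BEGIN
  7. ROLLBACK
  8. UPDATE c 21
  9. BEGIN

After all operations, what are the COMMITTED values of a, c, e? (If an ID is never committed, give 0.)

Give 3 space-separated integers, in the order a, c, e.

Answer: 2 21 14

Derivation:
Initial committed: {a=5, c=12, e=19}
Op 1: UPDATE c=28 (auto-commit; committed c=28)
Op 2: UPDATE e=14 (auto-commit; committed e=14)
Op 3: UPDATE c=13 (auto-commit; committed c=13)
Op 4: UPDATE c=30 (auto-commit; committed c=30)
Op 5: UPDATE a=2 (auto-commit; committed a=2)
Op 6: BEGIN: in_txn=True, pending={}
Op 7: ROLLBACK: discarded pending []; in_txn=False
Op 8: UPDATE c=21 (auto-commit; committed c=21)
Op 9: BEGIN: in_txn=True, pending={}
Final committed: {a=2, c=21, e=14}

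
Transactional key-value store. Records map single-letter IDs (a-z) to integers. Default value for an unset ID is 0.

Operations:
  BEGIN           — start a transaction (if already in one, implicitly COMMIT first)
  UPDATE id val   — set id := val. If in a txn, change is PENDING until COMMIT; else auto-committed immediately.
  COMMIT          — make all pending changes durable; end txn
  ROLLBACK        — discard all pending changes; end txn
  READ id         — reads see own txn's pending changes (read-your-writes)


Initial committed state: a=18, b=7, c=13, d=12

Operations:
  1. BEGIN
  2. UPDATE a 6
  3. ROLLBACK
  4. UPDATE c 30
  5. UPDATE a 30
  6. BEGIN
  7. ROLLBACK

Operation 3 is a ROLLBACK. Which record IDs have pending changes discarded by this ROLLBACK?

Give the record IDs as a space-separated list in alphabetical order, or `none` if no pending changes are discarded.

Initial committed: {a=18, b=7, c=13, d=12}
Op 1: BEGIN: in_txn=True, pending={}
Op 2: UPDATE a=6 (pending; pending now {a=6})
Op 3: ROLLBACK: discarded pending ['a']; in_txn=False
Op 4: UPDATE c=30 (auto-commit; committed c=30)
Op 5: UPDATE a=30 (auto-commit; committed a=30)
Op 6: BEGIN: in_txn=True, pending={}
Op 7: ROLLBACK: discarded pending []; in_txn=False
ROLLBACK at op 3 discards: ['a']

Answer: a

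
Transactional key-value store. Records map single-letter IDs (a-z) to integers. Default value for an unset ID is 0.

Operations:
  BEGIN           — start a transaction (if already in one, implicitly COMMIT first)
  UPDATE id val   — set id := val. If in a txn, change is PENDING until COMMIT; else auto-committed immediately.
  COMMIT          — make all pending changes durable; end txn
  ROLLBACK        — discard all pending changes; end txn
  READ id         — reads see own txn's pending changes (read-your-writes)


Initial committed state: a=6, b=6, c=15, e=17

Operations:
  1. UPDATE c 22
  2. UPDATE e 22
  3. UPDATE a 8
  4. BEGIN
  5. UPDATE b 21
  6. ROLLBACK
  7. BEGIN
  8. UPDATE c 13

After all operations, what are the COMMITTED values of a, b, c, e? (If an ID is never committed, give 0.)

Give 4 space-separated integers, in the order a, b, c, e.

Initial committed: {a=6, b=6, c=15, e=17}
Op 1: UPDATE c=22 (auto-commit; committed c=22)
Op 2: UPDATE e=22 (auto-commit; committed e=22)
Op 3: UPDATE a=8 (auto-commit; committed a=8)
Op 4: BEGIN: in_txn=True, pending={}
Op 5: UPDATE b=21 (pending; pending now {b=21})
Op 6: ROLLBACK: discarded pending ['b']; in_txn=False
Op 7: BEGIN: in_txn=True, pending={}
Op 8: UPDATE c=13 (pending; pending now {c=13})
Final committed: {a=8, b=6, c=22, e=22}

Answer: 8 6 22 22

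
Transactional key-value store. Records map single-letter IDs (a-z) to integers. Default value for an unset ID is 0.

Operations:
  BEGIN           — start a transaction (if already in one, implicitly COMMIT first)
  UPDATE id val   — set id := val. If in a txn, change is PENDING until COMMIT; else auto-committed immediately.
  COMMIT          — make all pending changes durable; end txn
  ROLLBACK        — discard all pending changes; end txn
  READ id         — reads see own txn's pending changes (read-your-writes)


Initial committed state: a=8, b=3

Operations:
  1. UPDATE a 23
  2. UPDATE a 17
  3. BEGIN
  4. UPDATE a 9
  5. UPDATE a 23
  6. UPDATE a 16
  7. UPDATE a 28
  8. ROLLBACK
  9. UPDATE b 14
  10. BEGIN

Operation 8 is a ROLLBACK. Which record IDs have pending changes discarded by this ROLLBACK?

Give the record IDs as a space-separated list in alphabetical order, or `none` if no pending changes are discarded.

Answer: a

Derivation:
Initial committed: {a=8, b=3}
Op 1: UPDATE a=23 (auto-commit; committed a=23)
Op 2: UPDATE a=17 (auto-commit; committed a=17)
Op 3: BEGIN: in_txn=True, pending={}
Op 4: UPDATE a=9 (pending; pending now {a=9})
Op 5: UPDATE a=23 (pending; pending now {a=23})
Op 6: UPDATE a=16 (pending; pending now {a=16})
Op 7: UPDATE a=28 (pending; pending now {a=28})
Op 8: ROLLBACK: discarded pending ['a']; in_txn=False
Op 9: UPDATE b=14 (auto-commit; committed b=14)
Op 10: BEGIN: in_txn=True, pending={}
ROLLBACK at op 8 discards: ['a']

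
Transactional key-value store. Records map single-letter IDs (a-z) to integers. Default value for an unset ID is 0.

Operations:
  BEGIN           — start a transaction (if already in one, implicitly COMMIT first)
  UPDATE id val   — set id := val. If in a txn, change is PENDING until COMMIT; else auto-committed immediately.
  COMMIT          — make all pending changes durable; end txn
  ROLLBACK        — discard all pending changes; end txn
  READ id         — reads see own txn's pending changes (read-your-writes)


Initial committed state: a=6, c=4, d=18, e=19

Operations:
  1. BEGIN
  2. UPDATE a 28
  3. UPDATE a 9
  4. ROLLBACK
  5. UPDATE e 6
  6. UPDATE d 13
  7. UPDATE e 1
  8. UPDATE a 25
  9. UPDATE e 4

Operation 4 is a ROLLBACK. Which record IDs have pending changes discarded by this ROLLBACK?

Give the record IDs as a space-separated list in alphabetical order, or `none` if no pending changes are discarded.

Answer: a

Derivation:
Initial committed: {a=6, c=4, d=18, e=19}
Op 1: BEGIN: in_txn=True, pending={}
Op 2: UPDATE a=28 (pending; pending now {a=28})
Op 3: UPDATE a=9 (pending; pending now {a=9})
Op 4: ROLLBACK: discarded pending ['a']; in_txn=False
Op 5: UPDATE e=6 (auto-commit; committed e=6)
Op 6: UPDATE d=13 (auto-commit; committed d=13)
Op 7: UPDATE e=1 (auto-commit; committed e=1)
Op 8: UPDATE a=25 (auto-commit; committed a=25)
Op 9: UPDATE e=4 (auto-commit; committed e=4)
ROLLBACK at op 4 discards: ['a']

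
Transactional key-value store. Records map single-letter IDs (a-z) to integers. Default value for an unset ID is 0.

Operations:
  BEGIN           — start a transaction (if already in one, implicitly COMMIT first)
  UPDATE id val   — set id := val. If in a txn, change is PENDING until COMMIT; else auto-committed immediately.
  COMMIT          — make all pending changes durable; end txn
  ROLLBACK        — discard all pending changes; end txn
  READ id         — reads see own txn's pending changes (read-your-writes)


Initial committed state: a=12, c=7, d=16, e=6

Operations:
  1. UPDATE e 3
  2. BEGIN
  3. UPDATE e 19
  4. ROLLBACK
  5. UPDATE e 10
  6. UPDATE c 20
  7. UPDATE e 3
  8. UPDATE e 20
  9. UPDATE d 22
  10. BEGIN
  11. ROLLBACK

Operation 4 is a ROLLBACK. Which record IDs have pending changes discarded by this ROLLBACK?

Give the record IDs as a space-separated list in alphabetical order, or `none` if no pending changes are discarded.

Answer: e

Derivation:
Initial committed: {a=12, c=7, d=16, e=6}
Op 1: UPDATE e=3 (auto-commit; committed e=3)
Op 2: BEGIN: in_txn=True, pending={}
Op 3: UPDATE e=19 (pending; pending now {e=19})
Op 4: ROLLBACK: discarded pending ['e']; in_txn=False
Op 5: UPDATE e=10 (auto-commit; committed e=10)
Op 6: UPDATE c=20 (auto-commit; committed c=20)
Op 7: UPDATE e=3 (auto-commit; committed e=3)
Op 8: UPDATE e=20 (auto-commit; committed e=20)
Op 9: UPDATE d=22 (auto-commit; committed d=22)
Op 10: BEGIN: in_txn=True, pending={}
Op 11: ROLLBACK: discarded pending []; in_txn=False
ROLLBACK at op 4 discards: ['e']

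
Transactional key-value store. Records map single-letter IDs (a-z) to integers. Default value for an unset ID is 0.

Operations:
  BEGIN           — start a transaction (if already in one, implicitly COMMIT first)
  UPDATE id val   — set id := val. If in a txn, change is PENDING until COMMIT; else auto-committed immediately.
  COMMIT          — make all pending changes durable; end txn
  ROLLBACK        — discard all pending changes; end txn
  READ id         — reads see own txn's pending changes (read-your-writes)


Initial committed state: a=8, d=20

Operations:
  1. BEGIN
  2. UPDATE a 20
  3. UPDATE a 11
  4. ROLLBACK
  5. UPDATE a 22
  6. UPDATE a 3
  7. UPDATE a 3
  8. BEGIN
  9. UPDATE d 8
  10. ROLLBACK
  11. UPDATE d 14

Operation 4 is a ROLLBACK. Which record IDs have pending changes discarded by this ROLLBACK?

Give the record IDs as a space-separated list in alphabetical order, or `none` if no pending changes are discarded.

Answer: a

Derivation:
Initial committed: {a=8, d=20}
Op 1: BEGIN: in_txn=True, pending={}
Op 2: UPDATE a=20 (pending; pending now {a=20})
Op 3: UPDATE a=11 (pending; pending now {a=11})
Op 4: ROLLBACK: discarded pending ['a']; in_txn=False
Op 5: UPDATE a=22 (auto-commit; committed a=22)
Op 6: UPDATE a=3 (auto-commit; committed a=3)
Op 7: UPDATE a=3 (auto-commit; committed a=3)
Op 8: BEGIN: in_txn=True, pending={}
Op 9: UPDATE d=8 (pending; pending now {d=8})
Op 10: ROLLBACK: discarded pending ['d']; in_txn=False
Op 11: UPDATE d=14 (auto-commit; committed d=14)
ROLLBACK at op 4 discards: ['a']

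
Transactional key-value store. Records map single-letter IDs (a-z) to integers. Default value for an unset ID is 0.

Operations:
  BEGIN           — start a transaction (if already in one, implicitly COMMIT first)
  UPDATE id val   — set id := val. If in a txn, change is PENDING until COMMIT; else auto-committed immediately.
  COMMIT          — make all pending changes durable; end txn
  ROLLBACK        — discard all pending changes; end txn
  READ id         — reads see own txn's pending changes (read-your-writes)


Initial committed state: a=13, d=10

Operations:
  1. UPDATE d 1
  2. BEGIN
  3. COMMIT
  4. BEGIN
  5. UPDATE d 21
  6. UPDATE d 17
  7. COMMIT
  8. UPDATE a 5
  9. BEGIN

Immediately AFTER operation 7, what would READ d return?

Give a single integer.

Answer: 17

Derivation:
Initial committed: {a=13, d=10}
Op 1: UPDATE d=1 (auto-commit; committed d=1)
Op 2: BEGIN: in_txn=True, pending={}
Op 3: COMMIT: merged [] into committed; committed now {a=13, d=1}
Op 4: BEGIN: in_txn=True, pending={}
Op 5: UPDATE d=21 (pending; pending now {d=21})
Op 6: UPDATE d=17 (pending; pending now {d=17})
Op 7: COMMIT: merged ['d'] into committed; committed now {a=13, d=17}
After op 7: visible(d) = 17 (pending={}, committed={a=13, d=17})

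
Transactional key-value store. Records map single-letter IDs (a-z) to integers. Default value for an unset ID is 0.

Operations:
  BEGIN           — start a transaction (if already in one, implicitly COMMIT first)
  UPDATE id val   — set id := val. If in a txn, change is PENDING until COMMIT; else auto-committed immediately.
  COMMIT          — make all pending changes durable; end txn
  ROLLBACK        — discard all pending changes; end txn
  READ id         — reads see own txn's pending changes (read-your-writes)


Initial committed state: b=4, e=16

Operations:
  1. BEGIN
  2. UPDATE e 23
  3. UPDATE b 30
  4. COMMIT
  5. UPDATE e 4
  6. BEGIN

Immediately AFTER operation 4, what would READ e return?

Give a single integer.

Answer: 23

Derivation:
Initial committed: {b=4, e=16}
Op 1: BEGIN: in_txn=True, pending={}
Op 2: UPDATE e=23 (pending; pending now {e=23})
Op 3: UPDATE b=30 (pending; pending now {b=30, e=23})
Op 4: COMMIT: merged ['b', 'e'] into committed; committed now {b=30, e=23}
After op 4: visible(e) = 23 (pending={}, committed={b=30, e=23})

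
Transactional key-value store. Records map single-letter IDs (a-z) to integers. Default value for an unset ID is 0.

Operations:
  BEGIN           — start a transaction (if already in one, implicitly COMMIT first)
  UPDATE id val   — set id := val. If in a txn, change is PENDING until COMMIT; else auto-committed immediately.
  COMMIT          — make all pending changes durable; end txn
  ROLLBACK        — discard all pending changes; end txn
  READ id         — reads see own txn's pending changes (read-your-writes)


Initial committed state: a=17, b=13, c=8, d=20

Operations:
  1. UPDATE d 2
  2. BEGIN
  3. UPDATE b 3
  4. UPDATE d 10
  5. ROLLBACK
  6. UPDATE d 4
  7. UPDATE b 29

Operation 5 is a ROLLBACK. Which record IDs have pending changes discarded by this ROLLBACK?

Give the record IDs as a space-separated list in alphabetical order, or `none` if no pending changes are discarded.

Answer: b d

Derivation:
Initial committed: {a=17, b=13, c=8, d=20}
Op 1: UPDATE d=2 (auto-commit; committed d=2)
Op 2: BEGIN: in_txn=True, pending={}
Op 3: UPDATE b=3 (pending; pending now {b=3})
Op 4: UPDATE d=10 (pending; pending now {b=3, d=10})
Op 5: ROLLBACK: discarded pending ['b', 'd']; in_txn=False
Op 6: UPDATE d=4 (auto-commit; committed d=4)
Op 7: UPDATE b=29 (auto-commit; committed b=29)
ROLLBACK at op 5 discards: ['b', 'd']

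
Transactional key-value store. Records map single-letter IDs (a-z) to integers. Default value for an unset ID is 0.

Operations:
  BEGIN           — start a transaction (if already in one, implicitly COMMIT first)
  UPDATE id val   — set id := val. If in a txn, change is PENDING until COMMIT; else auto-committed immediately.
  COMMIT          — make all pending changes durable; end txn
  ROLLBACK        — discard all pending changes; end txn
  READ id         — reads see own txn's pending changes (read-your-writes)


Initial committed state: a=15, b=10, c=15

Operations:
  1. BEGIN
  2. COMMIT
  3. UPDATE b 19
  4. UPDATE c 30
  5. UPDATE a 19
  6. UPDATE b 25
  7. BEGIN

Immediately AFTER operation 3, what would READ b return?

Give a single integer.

Answer: 19

Derivation:
Initial committed: {a=15, b=10, c=15}
Op 1: BEGIN: in_txn=True, pending={}
Op 2: COMMIT: merged [] into committed; committed now {a=15, b=10, c=15}
Op 3: UPDATE b=19 (auto-commit; committed b=19)
After op 3: visible(b) = 19 (pending={}, committed={a=15, b=19, c=15})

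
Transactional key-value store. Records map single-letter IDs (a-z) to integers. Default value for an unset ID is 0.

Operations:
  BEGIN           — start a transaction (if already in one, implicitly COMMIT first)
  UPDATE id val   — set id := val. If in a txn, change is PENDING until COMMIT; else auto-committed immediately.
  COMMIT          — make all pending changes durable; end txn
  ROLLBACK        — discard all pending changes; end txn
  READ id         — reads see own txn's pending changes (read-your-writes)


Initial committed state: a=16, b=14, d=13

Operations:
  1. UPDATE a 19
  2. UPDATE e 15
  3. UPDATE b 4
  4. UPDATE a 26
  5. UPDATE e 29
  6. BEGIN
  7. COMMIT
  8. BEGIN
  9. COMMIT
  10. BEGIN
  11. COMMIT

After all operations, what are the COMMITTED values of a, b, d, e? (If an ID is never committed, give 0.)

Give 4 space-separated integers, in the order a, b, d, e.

Answer: 26 4 13 29

Derivation:
Initial committed: {a=16, b=14, d=13}
Op 1: UPDATE a=19 (auto-commit; committed a=19)
Op 2: UPDATE e=15 (auto-commit; committed e=15)
Op 3: UPDATE b=4 (auto-commit; committed b=4)
Op 4: UPDATE a=26 (auto-commit; committed a=26)
Op 5: UPDATE e=29 (auto-commit; committed e=29)
Op 6: BEGIN: in_txn=True, pending={}
Op 7: COMMIT: merged [] into committed; committed now {a=26, b=4, d=13, e=29}
Op 8: BEGIN: in_txn=True, pending={}
Op 9: COMMIT: merged [] into committed; committed now {a=26, b=4, d=13, e=29}
Op 10: BEGIN: in_txn=True, pending={}
Op 11: COMMIT: merged [] into committed; committed now {a=26, b=4, d=13, e=29}
Final committed: {a=26, b=4, d=13, e=29}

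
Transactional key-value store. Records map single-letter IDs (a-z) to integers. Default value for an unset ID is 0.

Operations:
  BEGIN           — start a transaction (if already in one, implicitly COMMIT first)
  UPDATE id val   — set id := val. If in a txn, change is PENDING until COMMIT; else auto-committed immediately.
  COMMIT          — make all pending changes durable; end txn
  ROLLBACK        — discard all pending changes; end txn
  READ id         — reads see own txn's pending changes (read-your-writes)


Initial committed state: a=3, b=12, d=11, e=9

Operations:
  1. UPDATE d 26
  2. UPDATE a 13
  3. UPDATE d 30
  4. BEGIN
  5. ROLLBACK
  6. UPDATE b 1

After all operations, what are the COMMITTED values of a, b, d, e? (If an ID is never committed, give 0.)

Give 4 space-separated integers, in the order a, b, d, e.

Answer: 13 1 30 9

Derivation:
Initial committed: {a=3, b=12, d=11, e=9}
Op 1: UPDATE d=26 (auto-commit; committed d=26)
Op 2: UPDATE a=13 (auto-commit; committed a=13)
Op 3: UPDATE d=30 (auto-commit; committed d=30)
Op 4: BEGIN: in_txn=True, pending={}
Op 5: ROLLBACK: discarded pending []; in_txn=False
Op 6: UPDATE b=1 (auto-commit; committed b=1)
Final committed: {a=13, b=1, d=30, e=9}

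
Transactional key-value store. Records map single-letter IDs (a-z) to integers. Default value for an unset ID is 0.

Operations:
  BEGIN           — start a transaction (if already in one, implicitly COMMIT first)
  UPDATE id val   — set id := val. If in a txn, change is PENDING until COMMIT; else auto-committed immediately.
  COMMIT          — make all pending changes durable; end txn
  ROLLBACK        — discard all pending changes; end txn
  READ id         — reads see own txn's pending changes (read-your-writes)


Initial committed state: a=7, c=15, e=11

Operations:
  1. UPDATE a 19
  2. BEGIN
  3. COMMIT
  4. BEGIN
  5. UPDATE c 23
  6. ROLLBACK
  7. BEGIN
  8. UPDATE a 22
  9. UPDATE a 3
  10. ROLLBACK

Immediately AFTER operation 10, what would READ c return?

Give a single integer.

Answer: 15

Derivation:
Initial committed: {a=7, c=15, e=11}
Op 1: UPDATE a=19 (auto-commit; committed a=19)
Op 2: BEGIN: in_txn=True, pending={}
Op 3: COMMIT: merged [] into committed; committed now {a=19, c=15, e=11}
Op 4: BEGIN: in_txn=True, pending={}
Op 5: UPDATE c=23 (pending; pending now {c=23})
Op 6: ROLLBACK: discarded pending ['c']; in_txn=False
Op 7: BEGIN: in_txn=True, pending={}
Op 8: UPDATE a=22 (pending; pending now {a=22})
Op 9: UPDATE a=3 (pending; pending now {a=3})
Op 10: ROLLBACK: discarded pending ['a']; in_txn=False
After op 10: visible(c) = 15 (pending={}, committed={a=19, c=15, e=11})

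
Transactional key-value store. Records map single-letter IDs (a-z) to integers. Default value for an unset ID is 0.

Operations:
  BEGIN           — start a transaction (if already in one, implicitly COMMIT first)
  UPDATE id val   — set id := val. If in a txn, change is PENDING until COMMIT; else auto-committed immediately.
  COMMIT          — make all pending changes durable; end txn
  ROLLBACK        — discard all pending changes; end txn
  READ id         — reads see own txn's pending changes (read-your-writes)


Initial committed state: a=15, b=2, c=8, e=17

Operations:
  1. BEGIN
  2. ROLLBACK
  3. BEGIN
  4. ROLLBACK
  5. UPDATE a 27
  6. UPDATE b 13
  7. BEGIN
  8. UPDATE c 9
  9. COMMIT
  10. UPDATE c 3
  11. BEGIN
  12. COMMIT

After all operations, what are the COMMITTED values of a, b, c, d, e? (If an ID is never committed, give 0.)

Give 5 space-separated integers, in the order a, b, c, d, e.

Answer: 27 13 3 0 17

Derivation:
Initial committed: {a=15, b=2, c=8, e=17}
Op 1: BEGIN: in_txn=True, pending={}
Op 2: ROLLBACK: discarded pending []; in_txn=False
Op 3: BEGIN: in_txn=True, pending={}
Op 4: ROLLBACK: discarded pending []; in_txn=False
Op 5: UPDATE a=27 (auto-commit; committed a=27)
Op 6: UPDATE b=13 (auto-commit; committed b=13)
Op 7: BEGIN: in_txn=True, pending={}
Op 8: UPDATE c=9 (pending; pending now {c=9})
Op 9: COMMIT: merged ['c'] into committed; committed now {a=27, b=13, c=9, e=17}
Op 10: UPDATE c=3 (auto-commit; committed c=3)
Op 11: BEGIN: in_txn=True, pending={}
Op 12: COMMIT: merged [] into committed; committed now {a=27, b=13, c=3, e=17}
Final committed: {a=27, b=13, c=3, e=17}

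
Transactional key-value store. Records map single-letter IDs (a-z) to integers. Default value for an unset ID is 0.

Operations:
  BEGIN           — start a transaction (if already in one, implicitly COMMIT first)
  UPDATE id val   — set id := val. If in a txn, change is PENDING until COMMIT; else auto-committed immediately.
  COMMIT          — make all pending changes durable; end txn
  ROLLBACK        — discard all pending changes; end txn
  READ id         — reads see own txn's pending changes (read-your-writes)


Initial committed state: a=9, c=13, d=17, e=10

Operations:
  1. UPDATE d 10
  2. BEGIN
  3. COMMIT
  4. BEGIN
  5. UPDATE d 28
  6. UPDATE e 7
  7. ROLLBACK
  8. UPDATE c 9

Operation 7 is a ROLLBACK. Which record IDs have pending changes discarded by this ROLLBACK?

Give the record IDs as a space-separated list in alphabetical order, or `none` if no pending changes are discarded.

Initial committed: {a=9, c=13, d=17, e=10}
Op 1: UPDATE d=10 (auto-commit; committed d=10)
Op 2: BEGIN: in_txn=True, pending={}
Op 3: COMMIT: merged [] into committed; committed now {a=9, c=13, d=10, e=10}
Op 4: BEGIN: in_txn=True, pending={}
Op 5: UPDATE d=28 (pending; pending now {d=28})
Op 6: UPDATE e=7 (pending; pending now {d=28, e=7})
Op 7: ROLLBACK: discarded pending ['d', 'e']; in_txn=False
Op 8: UPDATE c=9 (auto-commit; committed c=9)
ROLLBACK at op 7 discards: ['d', 'e']

Answer: d e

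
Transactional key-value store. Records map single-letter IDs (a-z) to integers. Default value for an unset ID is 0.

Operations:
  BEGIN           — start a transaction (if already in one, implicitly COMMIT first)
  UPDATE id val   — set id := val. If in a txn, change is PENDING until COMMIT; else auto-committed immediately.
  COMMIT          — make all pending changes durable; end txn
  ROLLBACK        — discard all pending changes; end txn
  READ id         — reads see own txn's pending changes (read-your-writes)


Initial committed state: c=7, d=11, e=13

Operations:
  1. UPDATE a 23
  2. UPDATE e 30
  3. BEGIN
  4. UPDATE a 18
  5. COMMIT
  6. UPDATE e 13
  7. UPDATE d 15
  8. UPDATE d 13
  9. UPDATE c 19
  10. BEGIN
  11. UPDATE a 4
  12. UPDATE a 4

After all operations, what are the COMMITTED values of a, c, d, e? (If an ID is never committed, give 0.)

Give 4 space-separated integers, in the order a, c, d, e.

Answer: 18 19 13 13

Derivation:
Initial committed: {c=7, d=11, e=13}
Op 1: UPDATE a=23 (auto-commit; committed a=23)
Op 2: UPDATE e=30 (auto-commit; committed e=30)
Op 3: BEGIN: in_txn=True, pending={}
Op 4: UPDATE a=18 (pending; pending now {a=18})
Op 5: COMMIT: merged ['a'] into committed; committed now {a=18, c=7, d=11, e=30}
Op 6: UPDATE e=13 (auto-commit; committed e=13)
Op 7: UPDATE d=15 (auto-commit; committed d=15)
Op 8: UPDATE d=13 (auto-commit; committed d=13)
Op 9: UPDATE c=19 (auto-commit; committed c=19)
Op 10: BEGIN: in_txn=True, pending={}
Op 11: UPDATE a=4 (pending; pending now {a=4})
Op 12: UPDATE a=4 (pending; pending now {a=4})
Final committed: {a=18, c=19, d=13, e=13}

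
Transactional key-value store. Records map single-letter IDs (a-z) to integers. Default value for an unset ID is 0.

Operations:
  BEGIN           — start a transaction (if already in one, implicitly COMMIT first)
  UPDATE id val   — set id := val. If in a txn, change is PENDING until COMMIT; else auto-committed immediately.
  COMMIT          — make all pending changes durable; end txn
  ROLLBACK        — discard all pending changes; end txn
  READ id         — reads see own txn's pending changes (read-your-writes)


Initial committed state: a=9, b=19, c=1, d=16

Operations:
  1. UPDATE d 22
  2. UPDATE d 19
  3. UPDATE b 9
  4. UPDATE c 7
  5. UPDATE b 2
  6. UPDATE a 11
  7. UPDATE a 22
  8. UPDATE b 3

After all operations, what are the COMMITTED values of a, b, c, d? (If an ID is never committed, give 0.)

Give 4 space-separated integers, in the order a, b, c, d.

Initial committed: {a=9, b=19, c=1, d=16}
Op 1: UPDATE d=22 (auto-commit; committed d=22)
Op 2: UPDATE d=19 (auto-commit; committed d=19)
Op 3: UPDATE b=9 (auto-commit; committed b=9)
Op 4: UPDATE c=7 (auto-commit; committed c=7)
Op 5: UPDATE b=2 (auto-commit; committed b=2)
Op 6: UPDATE a=11 (auto-commit; committed a=11)
Op 7: UPDATE a=22 (auto-commit; committed a=22)
Op 8: UPDATE b=3 (auto-commit; committed b=3)
Final committed: {a=22, b=3, c=7, d=19}

Answer: 22 3 7 19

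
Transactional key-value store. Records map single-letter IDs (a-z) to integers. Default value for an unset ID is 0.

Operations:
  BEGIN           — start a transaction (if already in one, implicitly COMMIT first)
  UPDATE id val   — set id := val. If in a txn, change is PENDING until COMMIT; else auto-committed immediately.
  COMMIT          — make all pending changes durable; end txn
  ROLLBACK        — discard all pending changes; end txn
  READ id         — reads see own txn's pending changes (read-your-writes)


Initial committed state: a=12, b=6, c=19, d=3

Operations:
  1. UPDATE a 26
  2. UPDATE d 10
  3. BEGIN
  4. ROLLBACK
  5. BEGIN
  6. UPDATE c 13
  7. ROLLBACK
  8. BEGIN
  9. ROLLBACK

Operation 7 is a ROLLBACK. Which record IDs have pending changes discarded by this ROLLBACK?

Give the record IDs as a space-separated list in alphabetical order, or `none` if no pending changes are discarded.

Initial committed: {a=12, b=6, c=19, d=3}
Op 1: UPDATE a=26 (auto-commit; committed a=26)
Op 2: UPDATE d=10 (auto-commit; committed d=10)
Op 3: BEGIN: in_txn=True, pending={}
Op 4: ROLLBACK: discarded pending []; in_txn=False
Op 5: BEGIN: in_txn=True, pending={}
Op 6: UPDATE c=13 (pending; pending now {c=13})
Op 7: ROLLBACK: discarded pending ['c']; in_txn=False
Op 8: BEGIN: in_txn=True, pending={}
Op 9: ROLLBACK: discarded pending []; in_txn=False
ROLLBACK at op 7 discards: ['c']

Answer: c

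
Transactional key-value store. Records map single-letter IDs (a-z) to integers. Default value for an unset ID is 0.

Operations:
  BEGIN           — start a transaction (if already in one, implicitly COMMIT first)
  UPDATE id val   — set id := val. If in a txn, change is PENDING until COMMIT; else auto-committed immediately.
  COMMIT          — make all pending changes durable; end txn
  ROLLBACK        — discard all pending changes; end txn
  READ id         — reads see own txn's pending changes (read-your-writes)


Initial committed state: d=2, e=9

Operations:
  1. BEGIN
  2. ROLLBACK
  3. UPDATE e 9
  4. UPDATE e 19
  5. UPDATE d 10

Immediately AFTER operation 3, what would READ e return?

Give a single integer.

Initial committed: {d=2, e=9}
Op 1: BEGIN: in_txn=True, pending={}
Op 2: ROLLBACK: discarded pending []; in_txn=False
Op 3: UPDATE e=9 (auto-commit; committed e=9)
After op 3: visible(e) = 9 (pending={}, committed={d=2, e=9})

Answer: 9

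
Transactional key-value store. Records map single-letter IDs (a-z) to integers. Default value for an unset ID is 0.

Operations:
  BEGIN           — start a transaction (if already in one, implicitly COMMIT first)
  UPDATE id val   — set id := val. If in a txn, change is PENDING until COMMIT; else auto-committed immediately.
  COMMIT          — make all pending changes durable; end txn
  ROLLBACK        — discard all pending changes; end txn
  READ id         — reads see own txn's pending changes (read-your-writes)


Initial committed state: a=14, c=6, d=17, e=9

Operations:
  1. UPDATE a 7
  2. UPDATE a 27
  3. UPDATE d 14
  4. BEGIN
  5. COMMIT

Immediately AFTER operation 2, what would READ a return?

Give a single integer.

Answer: 27

Derivation:
Initial committed: {a=14, c=6, d=17, e=9}
Op 1: UPDATE a=7 (auto-commit; committed a=7)
Op 2: UPDATE a=27 (auto-commit; committed a=27)
After op 2: visible(a) = 27 (pending={}, committed={a=27, c=6, d=17, e=9})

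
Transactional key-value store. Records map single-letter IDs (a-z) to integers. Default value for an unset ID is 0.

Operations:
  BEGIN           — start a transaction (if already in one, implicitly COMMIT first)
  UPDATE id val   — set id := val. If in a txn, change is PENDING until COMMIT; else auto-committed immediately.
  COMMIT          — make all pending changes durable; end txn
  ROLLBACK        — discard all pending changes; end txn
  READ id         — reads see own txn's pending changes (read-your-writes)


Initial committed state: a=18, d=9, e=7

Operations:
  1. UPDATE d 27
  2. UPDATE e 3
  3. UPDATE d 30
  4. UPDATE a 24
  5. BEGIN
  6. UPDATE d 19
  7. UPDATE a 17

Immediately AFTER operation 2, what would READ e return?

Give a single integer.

Answer: 3

Derivation:
Initial committed: {a=18, d=9, e=7}
Op 1: UPDATE d=27 (auto-commit; committed d=27)
Op 2: UPDATE e=3 (auto-commit; committed e=3)
After op 2: visible(e) = 3 (pending={}, committed={a=18, d=27, e=3})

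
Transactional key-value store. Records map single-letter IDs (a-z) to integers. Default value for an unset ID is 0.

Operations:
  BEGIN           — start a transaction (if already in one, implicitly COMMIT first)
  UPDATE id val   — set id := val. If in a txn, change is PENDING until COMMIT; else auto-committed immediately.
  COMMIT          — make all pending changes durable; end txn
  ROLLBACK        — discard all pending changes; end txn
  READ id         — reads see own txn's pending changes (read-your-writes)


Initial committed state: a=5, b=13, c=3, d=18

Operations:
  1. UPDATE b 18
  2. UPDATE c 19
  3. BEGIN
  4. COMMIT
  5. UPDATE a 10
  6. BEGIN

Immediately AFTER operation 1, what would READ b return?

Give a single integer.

Answer: 18

Derivation:
Initial committed: {a=5, b=13, c=3, d=18}
Op 1: UPDATE b=18 (auto-commit; committed b=18)
After op 1: visible(b) = 18 (pending={}, committed={a=5, b=18, c=3, d=18})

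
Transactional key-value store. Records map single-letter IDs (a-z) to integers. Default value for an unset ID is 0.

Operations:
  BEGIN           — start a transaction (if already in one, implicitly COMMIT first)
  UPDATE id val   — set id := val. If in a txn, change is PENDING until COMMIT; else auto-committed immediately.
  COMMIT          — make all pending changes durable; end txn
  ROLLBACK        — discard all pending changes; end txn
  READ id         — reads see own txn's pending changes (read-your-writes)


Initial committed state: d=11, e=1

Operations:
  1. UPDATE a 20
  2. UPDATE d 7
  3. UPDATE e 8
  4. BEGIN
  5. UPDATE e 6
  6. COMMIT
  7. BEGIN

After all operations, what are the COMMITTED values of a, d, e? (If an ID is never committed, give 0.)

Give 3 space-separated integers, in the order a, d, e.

Answer: 20 7 6

Derivation:
Initial committed: {d=11, e=1}
Op 1: UPDATE a=20 (auto-commit; committed a=20)
Op 2: UPDATE d=7 (auto-commit; committed d=7)
Op 3: UPDATE e=8 (auto-commit; committed e=8)
Op 4: BEGIN: in_txn=True, pending={}
Op 5: UPDATE e=6 (pending; pending now {e=6})
Op 6: COMMIT: merged ['e'] into committed; committed now {a=20, d=7, e=6}
Op 7: BEGIN: in_txn=True, pending={}
Final committed: {a=20, d=7, e=6}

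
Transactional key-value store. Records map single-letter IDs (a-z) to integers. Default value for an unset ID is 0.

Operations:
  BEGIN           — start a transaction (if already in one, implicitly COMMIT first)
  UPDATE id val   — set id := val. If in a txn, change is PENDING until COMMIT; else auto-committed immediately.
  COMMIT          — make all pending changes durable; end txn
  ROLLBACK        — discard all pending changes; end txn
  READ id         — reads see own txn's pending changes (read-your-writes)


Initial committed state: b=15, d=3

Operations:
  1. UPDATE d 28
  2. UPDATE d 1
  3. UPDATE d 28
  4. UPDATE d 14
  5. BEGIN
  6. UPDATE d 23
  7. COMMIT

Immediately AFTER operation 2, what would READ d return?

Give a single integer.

Initial committed: {b=15, d=3}
Op 1: UPDATE d=28 (auto-commit; committed d=28)
Op 2: UPDATE d=1 (auto-commit; committed d=1)
After op 2: visible(d) = 1 (pending={}, committed={b=15, d=1})

Answer: 1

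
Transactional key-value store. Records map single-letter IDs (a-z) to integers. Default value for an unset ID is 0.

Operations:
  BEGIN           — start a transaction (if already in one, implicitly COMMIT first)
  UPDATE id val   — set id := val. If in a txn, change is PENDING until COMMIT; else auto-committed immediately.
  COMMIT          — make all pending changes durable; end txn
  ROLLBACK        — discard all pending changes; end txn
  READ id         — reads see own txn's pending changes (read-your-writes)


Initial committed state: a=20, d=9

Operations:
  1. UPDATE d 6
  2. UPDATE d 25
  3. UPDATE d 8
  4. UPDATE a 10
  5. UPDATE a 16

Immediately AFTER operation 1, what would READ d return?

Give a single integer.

Answer: 6

Derivation:
Initial committed: {a=20, d=9}
Op 1: UPDATE d=6 (auto-commit; committed d=6)
After op 1: visible(d) = 6 (pending={}, committed={a=20, d=6})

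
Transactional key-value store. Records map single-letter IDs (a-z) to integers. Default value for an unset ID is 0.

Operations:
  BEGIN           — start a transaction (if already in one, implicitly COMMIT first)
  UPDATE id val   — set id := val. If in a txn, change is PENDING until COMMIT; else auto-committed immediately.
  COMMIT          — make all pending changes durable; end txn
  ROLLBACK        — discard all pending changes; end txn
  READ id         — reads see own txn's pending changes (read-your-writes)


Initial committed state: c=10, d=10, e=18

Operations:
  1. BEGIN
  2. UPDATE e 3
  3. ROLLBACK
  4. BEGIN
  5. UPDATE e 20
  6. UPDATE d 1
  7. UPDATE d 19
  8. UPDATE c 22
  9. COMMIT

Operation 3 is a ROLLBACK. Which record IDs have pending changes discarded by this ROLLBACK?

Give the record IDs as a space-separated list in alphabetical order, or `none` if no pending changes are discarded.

Initial committed: {c=10, d=10, e=18}
Op 1: BEGIN: in_txn=True, pending={}
Op 2: UPDATE e=3 (pending; pending now {e=3})
Op 3: ROLLBACK: discarded pending ['e']; in_txn=False
Op 4: BEGIN: in_txn=True, pending={}
Op 5: UPDATE e=20 (pending; pending now {e=20})
Op 6: UPDATE d=1 (pending; pending now {d=1, e=20})
Op 7: UPDATE d=19 (pending; pending now {d=19, e=20})
Op 8: UPDATE c=22 (pending; pending now {c=22, d=19, e=20})
Op 9: COMMIT: merged ['c', 'd', 'e'] into committed; committed now {c=22, d=19, e=20}
ROLLBACK at op 3 discards: ['e']

Answer: e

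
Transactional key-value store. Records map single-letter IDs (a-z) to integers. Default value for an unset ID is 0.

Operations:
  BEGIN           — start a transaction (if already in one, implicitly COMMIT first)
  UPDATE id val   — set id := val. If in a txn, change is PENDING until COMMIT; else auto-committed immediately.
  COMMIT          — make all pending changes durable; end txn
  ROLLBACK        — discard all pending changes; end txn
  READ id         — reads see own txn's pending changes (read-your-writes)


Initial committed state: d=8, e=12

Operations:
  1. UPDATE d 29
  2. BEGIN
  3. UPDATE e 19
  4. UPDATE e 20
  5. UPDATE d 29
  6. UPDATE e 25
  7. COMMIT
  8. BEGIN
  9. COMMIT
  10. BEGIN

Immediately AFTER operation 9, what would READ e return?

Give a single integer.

Initial committed: {d=8, e=12}
Op 1: UPDATE d=29 (auto-commit; committed d=29)
Op 2: BEGIN: in_txn=True, pending={}
Op 3: UPDATE e=19 (pending; pending now {e=19})
Op 4: UPDATE e=20 (pending; pending now {e=20})
Op 5: UPDATE d=29 (pending; pending now {d=29, e=20})
Op 6: UPDATE e=25 (pending; pending now {d=29, e=25})
Op 7: COMMIT: merged ['d', 'e'] into committed; committed now {d=29, e=25}
Op 8: BEGIN: in_txn=True, pending={}
Op 9: COMMIT: merged [] into committed; committed now {d=29, e=25}
After op 9: visible(e) = 25 (pending={}, committed={d=29, e=25})

Answer: 25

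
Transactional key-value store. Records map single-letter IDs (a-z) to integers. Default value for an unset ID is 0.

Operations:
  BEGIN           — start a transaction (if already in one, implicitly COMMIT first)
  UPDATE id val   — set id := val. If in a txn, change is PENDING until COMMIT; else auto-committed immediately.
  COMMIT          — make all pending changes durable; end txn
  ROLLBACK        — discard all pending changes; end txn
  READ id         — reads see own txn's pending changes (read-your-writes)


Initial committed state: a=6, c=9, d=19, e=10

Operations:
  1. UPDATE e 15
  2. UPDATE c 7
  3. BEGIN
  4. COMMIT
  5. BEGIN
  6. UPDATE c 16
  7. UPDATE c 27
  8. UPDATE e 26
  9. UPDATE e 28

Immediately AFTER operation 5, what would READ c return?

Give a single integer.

Initial committed: {a=6, c=9, d=19, e=10}
Op 1: UPDATE e=15 (auto-commit; committed e=15)
Op 2: UPDATE c=7 (auto-commit; committed c=7)
Op 3: BEGIN: in_txn=True, pending={}
Op 4: COMMIT: merged [] into committed; committed now {a=6, c=7, d=19, e=15}
Op 5: BEGIN: in_txn=True, pending={}
After op 5: visible(c) = 7 (pending={}, committed={a=6, c=7, d=19, e=15})

Answer: 7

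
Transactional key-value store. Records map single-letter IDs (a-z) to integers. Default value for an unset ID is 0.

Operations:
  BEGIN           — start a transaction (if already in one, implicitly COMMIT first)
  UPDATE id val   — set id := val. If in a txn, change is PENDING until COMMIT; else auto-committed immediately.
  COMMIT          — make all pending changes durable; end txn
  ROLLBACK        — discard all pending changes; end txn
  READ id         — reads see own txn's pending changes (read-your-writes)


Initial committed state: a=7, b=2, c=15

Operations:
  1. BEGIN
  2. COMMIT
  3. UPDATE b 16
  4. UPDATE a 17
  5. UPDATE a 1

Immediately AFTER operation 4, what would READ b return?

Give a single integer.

Initial committed: {a=7, b=2, c=15}
Op 1: BEGIN: in_txn=True, pending={}
Op 2: COMMIT: merged [] into committed; committed now {a=7, b=2, c=15}
Op 3: UPDATE b=16 (auto-commit; committed b=16)
Op 4: UPDATE a=17 (auto-commit; committed a=17)
After op 4: visible(b) = 16 (pending={}, committed={a=17, b=16, c=15})

Answer: 16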